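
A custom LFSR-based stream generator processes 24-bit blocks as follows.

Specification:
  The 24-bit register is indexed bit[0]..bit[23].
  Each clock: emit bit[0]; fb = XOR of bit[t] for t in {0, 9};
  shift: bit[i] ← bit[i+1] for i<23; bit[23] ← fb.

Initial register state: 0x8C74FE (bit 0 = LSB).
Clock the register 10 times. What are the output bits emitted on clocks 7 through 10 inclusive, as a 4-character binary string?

reg_0 = 0x8C74FE
clock 1: out=0, reg = 0x463A7F
clock 2: out=1, reg = 0x231D3F
clock 3: out=1, reg = 0x918E9F
clock 4: out=1, reg = 0x48C74F
clock 5: out=1, reg = 0x2463A7
clock 6: out=1, reg = 0x1231D3
clock 7: out=1, reg = 0x8918E9
clock 8: out=1, reg = 0xC48C74
clock 9: out=0, reg = 0x62463A
clock 10: out=0, reg = 0xB1231D

1100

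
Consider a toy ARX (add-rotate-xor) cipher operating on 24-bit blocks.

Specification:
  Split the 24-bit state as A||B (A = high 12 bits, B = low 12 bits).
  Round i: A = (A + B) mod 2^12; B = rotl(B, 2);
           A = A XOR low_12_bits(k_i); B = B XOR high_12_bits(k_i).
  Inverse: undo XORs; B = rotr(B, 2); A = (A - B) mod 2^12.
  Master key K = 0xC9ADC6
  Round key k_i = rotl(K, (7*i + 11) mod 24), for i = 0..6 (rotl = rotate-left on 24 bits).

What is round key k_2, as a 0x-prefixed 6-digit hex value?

0x935B8D

K = 0xC9ADC6
k_0 = rotl(K, (7*0+11) mod 24) = rotl(K, 11) = 0x6E364D
k_1 = rotl(K, (7*1+11) mod 24) = rotl(K, 18) = 0x1B26B7
k_2 = rotl(K, (7*2+11) mod 24) = rotl(K, 1) = 0x935B8D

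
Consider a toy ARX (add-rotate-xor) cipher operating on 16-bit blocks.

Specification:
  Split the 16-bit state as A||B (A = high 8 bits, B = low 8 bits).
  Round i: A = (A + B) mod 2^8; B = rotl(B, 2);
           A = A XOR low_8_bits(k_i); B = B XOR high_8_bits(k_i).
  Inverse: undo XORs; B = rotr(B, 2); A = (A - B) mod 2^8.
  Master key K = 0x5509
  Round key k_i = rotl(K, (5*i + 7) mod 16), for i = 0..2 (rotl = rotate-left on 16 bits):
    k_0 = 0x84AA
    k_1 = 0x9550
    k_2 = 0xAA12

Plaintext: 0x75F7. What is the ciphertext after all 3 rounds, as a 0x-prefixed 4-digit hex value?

0x7B49

s_0 = plaintext = 0x75F7
s_1 = Round(s_0, k_0) = 0xC65B
s_2 = Round(s_1, k_1) = 0x71F8
s_3 = Round(s_2, k_2) = 0x7B49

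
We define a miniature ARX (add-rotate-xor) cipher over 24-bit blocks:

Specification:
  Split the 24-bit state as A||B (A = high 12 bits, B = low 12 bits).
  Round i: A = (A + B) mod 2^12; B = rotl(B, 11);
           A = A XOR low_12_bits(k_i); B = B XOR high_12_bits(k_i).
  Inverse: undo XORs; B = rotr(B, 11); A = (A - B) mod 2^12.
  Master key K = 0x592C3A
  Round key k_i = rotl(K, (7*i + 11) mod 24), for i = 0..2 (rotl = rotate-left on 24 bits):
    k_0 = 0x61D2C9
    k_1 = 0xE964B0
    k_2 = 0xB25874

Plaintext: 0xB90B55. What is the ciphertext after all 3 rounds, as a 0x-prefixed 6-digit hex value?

s_0 = plaintext = 0xB90B55
s_1 = Round(s_0, k_0) = 0x42CBB7
s_2 = Round(s_1, k_1) = 0xB5334D
s_3 = Round(s_2, k_2) = 0x6D4283

0x6D4283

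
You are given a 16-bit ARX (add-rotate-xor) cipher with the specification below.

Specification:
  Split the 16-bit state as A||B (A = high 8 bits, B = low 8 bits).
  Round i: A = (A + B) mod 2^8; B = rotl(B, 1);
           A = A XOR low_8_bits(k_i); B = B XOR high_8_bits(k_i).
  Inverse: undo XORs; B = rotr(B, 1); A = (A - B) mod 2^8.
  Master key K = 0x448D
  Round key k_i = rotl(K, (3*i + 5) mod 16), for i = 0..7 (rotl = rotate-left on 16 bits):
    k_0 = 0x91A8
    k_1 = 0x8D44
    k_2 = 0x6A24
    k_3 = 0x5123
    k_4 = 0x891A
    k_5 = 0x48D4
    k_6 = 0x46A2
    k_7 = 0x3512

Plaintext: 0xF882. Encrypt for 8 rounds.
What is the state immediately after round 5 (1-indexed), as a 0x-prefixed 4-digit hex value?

0x27A7

s_0 = plaintext = 0xF882
s_1 = Round(s_0, k_0) = 0xD294
s_2 = Round(s_1, k_1) = 0x22A4
s_3 = Round(s_2, k_2) = 0xE223
s_4 = Round(s_3, k_3) = 0x2617
s_5 = Round(s_4, k_4) = 0x27A7
s_6 = Round(s_5, k_5) = 0x1A07
s_7 = Round(s_6, k_6) = 0x8348
s_8 = Round(s_7, k_7) = 0xD9A5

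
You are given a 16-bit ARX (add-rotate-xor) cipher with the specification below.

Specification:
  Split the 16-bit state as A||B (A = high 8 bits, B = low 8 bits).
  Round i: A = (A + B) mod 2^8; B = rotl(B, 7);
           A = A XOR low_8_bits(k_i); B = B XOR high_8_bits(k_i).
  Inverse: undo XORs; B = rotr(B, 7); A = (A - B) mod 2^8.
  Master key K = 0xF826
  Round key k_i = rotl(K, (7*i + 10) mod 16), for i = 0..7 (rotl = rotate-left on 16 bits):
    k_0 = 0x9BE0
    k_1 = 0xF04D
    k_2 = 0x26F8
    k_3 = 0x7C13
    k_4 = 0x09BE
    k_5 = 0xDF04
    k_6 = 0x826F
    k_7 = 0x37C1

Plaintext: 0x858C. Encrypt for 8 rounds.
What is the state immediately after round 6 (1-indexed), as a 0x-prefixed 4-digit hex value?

0x4061

s_0 = plaintext = 0x858C
s_1 = Round(s_0, k_0) = 0xF1DD
s_2 = Round(s_1, k_1) = 0x831E
s_3 = Round(s_2, k_2) = 0x5929
s_4 = Round(s_3, k_3) = 0x91E8
s_5 = Round(s_4, k_4) = 0xC77D
s_6 = Round(s_5, k_5) = 0x4061
s_7 = Round(s_6, k_6) = 0xCE32
s_8 = Round(s_7, k_7) = 0xC12E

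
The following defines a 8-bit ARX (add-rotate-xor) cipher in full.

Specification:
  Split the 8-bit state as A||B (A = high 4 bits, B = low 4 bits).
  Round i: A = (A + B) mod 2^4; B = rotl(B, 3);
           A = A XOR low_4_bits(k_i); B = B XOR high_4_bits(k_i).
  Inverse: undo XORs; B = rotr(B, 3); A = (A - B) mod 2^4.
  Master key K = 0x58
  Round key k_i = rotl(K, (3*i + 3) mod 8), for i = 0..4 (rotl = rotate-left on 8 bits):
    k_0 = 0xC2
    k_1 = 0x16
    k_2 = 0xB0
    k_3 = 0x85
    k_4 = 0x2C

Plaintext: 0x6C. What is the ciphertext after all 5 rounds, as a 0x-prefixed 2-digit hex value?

s_0 = plaintext = 0x6C
s_1 = Round(s_0, k_0) = 0x0A
s_2 = Round(s_1, k_1) = 0xC4
s_3 = Round(s_2, k_2) = 0x09
s_4 = Round(s_3, k_3) = 0xC4
s_5 = Round(s_4, k_4) = 0xC0

0xC0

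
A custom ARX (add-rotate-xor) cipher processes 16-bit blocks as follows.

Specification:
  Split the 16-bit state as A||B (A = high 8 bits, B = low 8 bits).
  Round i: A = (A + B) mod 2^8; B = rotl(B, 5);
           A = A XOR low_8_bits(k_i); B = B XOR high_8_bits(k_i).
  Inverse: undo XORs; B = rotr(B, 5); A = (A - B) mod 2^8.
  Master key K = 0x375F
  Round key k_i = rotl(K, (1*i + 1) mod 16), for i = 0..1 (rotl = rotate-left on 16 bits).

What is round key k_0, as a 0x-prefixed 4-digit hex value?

0x6EBE

K = 0x375F
k_0 = rotl(K, (1*0+1) mod 16) = rotl(K, 1) = 0x6EBE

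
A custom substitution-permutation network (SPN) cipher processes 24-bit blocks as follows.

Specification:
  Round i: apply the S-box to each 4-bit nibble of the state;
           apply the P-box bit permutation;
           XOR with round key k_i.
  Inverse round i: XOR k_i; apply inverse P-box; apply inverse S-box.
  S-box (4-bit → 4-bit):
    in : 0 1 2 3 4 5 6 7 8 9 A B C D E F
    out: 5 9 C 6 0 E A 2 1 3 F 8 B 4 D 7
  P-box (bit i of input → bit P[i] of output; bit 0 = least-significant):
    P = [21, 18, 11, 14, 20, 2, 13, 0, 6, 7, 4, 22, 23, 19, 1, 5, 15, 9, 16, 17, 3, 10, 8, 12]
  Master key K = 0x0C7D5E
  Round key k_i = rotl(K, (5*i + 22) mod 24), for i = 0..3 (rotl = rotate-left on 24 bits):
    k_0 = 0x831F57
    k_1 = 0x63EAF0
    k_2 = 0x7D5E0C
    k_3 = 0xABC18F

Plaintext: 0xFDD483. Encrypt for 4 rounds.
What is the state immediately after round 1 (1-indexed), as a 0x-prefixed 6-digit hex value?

s_0 = plaintext = 0xFDD483
s_1 = Round(s_0, k_0) = 0x96125D
s_2 = Round(s_1, k_1) = 0xA1C4CD
s_3 = Round(s_2, k_2) = 0xE7C321
s_4 = Round(s_3, k_3) = 0x03B236

0x96125D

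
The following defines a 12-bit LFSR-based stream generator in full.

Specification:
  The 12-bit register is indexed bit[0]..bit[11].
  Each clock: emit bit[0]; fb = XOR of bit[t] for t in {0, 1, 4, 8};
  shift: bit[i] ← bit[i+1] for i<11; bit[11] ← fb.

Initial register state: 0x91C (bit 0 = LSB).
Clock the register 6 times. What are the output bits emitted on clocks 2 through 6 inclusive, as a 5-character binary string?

01110

reg_0 = 0x91C
clock 1: out=0, reg = 0x48E
clock 2: out=0, reg = 0xA47
clock 3: out=1, reg = 0x523
clock 4: out=1, reg = 0xA91
clock 5: out=1, reg = 0x548
clock 6: out=0, reg = 0xAA4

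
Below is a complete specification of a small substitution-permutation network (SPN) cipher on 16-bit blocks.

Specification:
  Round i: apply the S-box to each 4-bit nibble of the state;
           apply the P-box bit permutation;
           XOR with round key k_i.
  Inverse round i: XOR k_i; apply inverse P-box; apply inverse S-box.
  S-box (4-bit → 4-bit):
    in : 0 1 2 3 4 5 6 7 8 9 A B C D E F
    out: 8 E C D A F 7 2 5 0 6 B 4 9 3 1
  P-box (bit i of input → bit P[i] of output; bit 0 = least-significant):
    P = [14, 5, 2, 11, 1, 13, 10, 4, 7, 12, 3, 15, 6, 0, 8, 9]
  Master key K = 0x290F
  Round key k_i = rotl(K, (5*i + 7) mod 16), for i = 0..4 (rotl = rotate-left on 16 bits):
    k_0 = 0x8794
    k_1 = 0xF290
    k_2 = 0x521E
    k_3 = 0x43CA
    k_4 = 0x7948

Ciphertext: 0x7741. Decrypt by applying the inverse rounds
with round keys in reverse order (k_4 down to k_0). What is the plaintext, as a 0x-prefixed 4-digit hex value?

0xE85B

s_0 = ciphertext = 0x7741
s_1 = InvRound(s_0, k_4) = 0x4CC0
s_2 = InvRound(s_1, k_3) = 0x2C80
s_3 = InvRound(s_2, k_2) = 0x0653
s_4 = InvRound(s_3, k_1) = 0xEB6F
s_5 = InvRound(s_4, k_0) = 0xE85B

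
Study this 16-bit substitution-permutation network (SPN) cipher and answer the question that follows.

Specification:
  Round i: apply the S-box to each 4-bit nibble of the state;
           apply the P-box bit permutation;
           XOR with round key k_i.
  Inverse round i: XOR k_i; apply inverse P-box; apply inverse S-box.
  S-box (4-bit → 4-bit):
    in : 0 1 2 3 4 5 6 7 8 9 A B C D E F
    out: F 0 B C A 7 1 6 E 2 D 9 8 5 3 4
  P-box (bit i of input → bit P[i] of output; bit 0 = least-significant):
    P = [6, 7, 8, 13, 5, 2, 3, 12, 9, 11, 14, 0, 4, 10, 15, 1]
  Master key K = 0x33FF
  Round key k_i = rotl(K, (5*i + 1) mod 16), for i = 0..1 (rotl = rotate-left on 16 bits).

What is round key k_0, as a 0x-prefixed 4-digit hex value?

K = 0x33FF
k_0 = rotl(K, (5*0+1) mod 16) = rotl(K, 1) = 0x67FE

0x67FE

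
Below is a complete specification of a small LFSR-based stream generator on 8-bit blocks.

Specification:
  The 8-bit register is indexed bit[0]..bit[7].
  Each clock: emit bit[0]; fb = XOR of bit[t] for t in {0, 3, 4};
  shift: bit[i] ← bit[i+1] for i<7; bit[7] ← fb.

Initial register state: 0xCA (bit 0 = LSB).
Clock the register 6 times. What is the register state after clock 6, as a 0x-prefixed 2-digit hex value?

reg_0 = 0xCA
clock 1: out=0, reg = 0xE5
clock 2: out=1, reg = 0xF2
clock 3: out=0, reg = 0xF9
clock 4: out=1, reg = 0xFC
clock 5: out=0, reg = 0x7E
clock 6: out=0, reg = 0x3F

0x3F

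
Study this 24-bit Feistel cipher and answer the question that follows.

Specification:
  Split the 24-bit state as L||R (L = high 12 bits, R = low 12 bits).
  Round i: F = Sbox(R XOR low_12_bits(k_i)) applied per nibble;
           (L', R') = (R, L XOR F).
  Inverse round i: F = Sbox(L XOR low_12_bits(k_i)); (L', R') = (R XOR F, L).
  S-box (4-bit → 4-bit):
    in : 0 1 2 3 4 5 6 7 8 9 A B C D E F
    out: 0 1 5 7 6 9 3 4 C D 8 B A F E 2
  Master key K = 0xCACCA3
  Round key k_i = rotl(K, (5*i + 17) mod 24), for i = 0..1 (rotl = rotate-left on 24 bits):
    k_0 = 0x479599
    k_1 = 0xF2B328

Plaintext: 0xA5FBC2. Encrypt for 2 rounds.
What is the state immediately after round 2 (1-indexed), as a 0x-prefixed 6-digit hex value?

0x4C4F28

s_0 = plaintext = 0xA5FBC2
s_1 = Round(s_0, k_0) = 0xBC24C4
s_2 = Round(s_1, k_1) = 0x4C4F28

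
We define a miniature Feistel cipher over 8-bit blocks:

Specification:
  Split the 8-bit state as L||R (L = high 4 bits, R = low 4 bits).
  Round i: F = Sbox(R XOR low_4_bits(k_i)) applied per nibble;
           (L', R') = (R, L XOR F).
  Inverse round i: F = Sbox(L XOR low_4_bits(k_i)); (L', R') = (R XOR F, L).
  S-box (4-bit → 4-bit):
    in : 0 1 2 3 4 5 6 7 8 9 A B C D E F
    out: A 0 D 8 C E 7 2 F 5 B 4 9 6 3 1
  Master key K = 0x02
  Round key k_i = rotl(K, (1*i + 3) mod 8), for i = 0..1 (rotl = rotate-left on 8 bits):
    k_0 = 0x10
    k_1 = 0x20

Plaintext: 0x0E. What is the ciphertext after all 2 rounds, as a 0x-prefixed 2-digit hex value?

s_0 = plaintext = 0x0E
s_1 = Round(s_0, k_0) = 0xE3
s_2 = Round(s_1, k_1) = 0x36

0x36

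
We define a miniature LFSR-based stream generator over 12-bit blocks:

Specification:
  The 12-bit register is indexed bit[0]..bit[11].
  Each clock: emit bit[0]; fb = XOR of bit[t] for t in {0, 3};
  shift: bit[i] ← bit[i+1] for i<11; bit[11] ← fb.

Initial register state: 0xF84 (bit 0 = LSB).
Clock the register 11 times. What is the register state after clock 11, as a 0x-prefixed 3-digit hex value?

0xCE9

reg_0 = 0xF84
clock 1: out=0, reg = 0x7C2
clock 2: out=0, reg = 0x3E1
clock 3: out=1, reg = 0x9F0
clock 4: out=0, reg = 0x4F8
clock 5: out=0, reg = 0xA7C
clock 6: out=0, reg = 0xD3E
clock 7: out=0, reg = 0xE9F
clock 8: out=1, reg = 0x74F
clock 9: out=1, reg = 0x3A7
clock 10: out=1, reg = 0x9D3
clock 11: out=1, reg = 0xCE9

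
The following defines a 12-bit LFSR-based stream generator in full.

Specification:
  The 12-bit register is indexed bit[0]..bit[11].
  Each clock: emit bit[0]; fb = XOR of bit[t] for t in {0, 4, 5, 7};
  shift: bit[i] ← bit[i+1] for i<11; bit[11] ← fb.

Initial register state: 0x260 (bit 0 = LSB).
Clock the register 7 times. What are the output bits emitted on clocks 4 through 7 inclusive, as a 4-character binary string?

0011

reg_0 = 0x260
clock 1: out=0, reg = 0x930
clock 2: out=0, reg = 0x498
clock 3: out=0, reg = 0x24C
clock 4: out=0, reg = 0x126
clock 5: out=0, reg = 0x893
clock 6: out=1, reg = 0xC49
clock 7: out=1, reg = 0xE24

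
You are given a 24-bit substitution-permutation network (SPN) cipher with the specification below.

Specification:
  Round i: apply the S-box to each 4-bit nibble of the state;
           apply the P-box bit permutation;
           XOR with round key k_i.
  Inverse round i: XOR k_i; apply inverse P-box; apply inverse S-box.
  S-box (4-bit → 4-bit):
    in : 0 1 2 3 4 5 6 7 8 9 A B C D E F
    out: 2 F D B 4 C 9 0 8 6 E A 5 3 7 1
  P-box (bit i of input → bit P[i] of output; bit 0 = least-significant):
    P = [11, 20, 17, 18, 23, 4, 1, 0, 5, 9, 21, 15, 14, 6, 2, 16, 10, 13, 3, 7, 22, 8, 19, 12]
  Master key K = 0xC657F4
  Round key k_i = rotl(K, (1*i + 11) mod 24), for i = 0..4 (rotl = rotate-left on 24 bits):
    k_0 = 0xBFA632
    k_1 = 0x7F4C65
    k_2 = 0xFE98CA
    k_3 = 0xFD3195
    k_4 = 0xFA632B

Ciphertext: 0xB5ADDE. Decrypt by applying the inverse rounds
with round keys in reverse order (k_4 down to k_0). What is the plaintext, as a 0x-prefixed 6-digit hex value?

s_0 = ciphertext = 0xB5ADDE
s_1 = InvRound(s_0, k_4) = 0xC613B2
s_2 = InvRound(s_1, k_3) = 0x405E59
s_3 = InvRound(s_2, k_2) = 0x46FA1A
s_4 = InvRound(s_3, k_1) = 0x5EA1A0
s_5 = InvRound(s_4, k_0) = 0xD689E7

0xD689E7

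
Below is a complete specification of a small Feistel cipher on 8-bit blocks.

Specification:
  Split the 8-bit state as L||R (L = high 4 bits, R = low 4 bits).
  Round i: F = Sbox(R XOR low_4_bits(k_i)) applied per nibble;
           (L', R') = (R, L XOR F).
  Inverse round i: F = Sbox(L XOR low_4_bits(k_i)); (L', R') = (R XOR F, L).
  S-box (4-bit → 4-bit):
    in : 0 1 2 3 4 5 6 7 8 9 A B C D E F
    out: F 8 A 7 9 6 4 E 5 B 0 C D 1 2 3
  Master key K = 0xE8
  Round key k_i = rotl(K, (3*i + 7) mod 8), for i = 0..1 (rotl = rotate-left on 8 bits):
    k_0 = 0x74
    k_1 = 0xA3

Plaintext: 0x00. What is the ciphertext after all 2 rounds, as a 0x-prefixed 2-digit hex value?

s_0 = plaintext = 0x00
s_1 = Round(s_0, k_0) = 0x09
s_2 = Round(s_1, k_1) = 0x90

0x90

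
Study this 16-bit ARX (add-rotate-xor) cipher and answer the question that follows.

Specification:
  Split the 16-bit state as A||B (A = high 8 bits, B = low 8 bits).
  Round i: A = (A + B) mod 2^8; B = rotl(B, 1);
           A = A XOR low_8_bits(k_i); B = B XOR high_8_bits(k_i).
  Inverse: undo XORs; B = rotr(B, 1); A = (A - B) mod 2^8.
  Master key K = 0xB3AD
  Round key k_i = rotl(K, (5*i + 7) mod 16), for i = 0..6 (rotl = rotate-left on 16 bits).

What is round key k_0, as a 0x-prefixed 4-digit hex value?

K = 0xB3AD
k_0 = rotl(K, (5*0+7) mod 16) = rotl(K, 7) = 0xD6D9

0xD6D9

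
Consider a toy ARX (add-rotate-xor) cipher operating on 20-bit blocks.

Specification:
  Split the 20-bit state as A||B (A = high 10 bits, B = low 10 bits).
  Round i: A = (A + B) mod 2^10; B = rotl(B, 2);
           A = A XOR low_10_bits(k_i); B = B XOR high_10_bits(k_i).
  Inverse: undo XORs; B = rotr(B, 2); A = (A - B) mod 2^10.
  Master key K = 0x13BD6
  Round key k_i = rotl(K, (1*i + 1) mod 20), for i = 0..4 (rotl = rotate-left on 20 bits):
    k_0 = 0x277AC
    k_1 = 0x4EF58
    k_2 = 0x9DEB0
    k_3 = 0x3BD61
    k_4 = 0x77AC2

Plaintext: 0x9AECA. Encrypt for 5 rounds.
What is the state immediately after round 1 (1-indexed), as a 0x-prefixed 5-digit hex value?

s_0 = plaintext = 0x9AECA
s_1 = Round(s_0, k_0) = 0xA67B7
s_2 = Round(s_1, k_1) = 0x423E4
s_3 = Round(s_2, k_2) = 0x971E4
s_4 = Round(s_3, k_3) = 0x4877E
s_5 = Round(s_4, k_4) = 0x97425

0xA67B7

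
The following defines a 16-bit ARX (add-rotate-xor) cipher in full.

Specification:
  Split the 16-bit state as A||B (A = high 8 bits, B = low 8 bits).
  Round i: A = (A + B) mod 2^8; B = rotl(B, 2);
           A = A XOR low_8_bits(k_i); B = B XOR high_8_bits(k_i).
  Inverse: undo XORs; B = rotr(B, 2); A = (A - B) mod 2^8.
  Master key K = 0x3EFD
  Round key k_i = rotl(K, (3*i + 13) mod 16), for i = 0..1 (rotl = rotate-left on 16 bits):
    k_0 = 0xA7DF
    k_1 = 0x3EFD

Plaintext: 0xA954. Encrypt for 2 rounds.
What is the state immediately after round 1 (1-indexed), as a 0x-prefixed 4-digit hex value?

0x22F6

s_0 = plaintext = 0xA954
s_1 = Round(s_0, k_0) = 0x22F6
s_2 = Round(s_1, k_1) = 0xE5E5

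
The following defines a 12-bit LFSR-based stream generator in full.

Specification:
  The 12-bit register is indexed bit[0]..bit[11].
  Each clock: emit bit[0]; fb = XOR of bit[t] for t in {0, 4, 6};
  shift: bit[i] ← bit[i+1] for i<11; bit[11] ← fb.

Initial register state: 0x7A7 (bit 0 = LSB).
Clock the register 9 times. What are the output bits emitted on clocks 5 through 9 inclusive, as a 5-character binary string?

reg_0 = 0x7A7
clock 1: out=1, reg = 0xBD3
clock 2: out=1, reg = 0xDE9
clock 3: out=1, reg = 0x6F4
clock 4: out=0, reg = 0x37A
clock 5: out=0, reg = 0x1BD
clock 6: out=1, reg = 0x0DE
clock 7: out=0, reg = 0x06F
clock 8: out=1, reg = 0x037
clock 9: out=1, reg = 0x01B

01011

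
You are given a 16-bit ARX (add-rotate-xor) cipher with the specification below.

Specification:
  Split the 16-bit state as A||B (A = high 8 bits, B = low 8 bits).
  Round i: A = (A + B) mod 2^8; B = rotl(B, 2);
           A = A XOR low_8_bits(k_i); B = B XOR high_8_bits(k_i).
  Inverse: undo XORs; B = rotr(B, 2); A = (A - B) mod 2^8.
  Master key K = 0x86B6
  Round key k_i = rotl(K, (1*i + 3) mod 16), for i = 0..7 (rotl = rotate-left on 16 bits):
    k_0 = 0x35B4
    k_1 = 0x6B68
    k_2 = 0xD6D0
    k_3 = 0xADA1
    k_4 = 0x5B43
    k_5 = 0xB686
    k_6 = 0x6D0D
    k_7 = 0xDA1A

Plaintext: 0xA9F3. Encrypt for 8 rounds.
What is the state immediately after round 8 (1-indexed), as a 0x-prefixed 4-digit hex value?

0x142C

s_0 = plaintext = 0xA9F3
s_1 = Round(s_0, k_0) = 0x28FA
s_2 = Round(s_1, k_1) = 0x4A80
s_3 = Round(s_2, k_2) = 0x1AD4
s_4 = Round(s_3, k_3) = 0x4FFE
s_5 = Round(s_4, k_4) = 0x0EA0
s_6 = Round(s_5, k_5) = 0x2834
s_7 = Round(s_6, k_6) = 0x51BD
s_8 = Round(s_7, k_7) = 0x142C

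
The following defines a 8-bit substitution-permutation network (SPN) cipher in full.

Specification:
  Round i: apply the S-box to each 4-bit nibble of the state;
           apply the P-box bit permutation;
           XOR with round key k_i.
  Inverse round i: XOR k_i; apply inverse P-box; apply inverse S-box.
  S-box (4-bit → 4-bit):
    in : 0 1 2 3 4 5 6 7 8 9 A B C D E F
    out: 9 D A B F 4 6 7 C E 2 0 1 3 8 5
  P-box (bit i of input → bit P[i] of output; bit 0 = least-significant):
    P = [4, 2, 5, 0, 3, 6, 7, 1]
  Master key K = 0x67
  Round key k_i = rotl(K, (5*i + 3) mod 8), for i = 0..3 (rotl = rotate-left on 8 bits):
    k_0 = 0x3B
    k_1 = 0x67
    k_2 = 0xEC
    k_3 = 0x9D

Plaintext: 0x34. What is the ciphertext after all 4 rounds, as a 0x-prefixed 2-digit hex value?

0xA7

s_0 = plaintext = 0x34
s_1 = Round(s_0, k_0) = 0x44
s_2 = Round(s_1, k_1) = 0x98
s_3 = Round(s_2, k_2) = 0x0F
s_4 = Round(s_3, k_3) = 0xA7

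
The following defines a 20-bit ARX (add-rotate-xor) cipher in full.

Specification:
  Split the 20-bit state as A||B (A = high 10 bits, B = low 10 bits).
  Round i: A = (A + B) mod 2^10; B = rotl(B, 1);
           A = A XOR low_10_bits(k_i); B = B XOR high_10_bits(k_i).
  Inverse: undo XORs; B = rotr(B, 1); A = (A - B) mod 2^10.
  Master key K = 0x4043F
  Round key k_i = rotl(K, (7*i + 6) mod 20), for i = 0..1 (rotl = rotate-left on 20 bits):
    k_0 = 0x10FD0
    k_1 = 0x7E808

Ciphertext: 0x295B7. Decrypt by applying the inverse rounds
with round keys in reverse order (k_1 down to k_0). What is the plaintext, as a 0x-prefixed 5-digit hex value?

s_0 = ciphertext = 0x295B7
s_1 = InvRound(s_0, k_1) = 0xA1E26
s_2 = InvRound(s_1, k_0) = 0x89732

0x89732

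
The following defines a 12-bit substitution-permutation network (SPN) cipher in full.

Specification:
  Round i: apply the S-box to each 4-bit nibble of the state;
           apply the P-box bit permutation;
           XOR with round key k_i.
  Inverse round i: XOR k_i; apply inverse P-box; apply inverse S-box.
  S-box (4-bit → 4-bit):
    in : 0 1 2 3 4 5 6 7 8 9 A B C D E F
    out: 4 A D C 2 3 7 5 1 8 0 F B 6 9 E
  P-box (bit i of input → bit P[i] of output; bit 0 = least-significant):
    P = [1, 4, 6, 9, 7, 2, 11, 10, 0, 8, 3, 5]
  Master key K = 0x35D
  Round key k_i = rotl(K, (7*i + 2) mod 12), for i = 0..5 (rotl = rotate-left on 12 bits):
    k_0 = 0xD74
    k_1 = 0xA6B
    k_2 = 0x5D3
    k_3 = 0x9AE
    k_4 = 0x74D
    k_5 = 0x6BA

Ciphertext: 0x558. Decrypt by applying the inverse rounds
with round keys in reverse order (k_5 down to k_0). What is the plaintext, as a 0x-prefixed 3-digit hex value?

0x2B6

s_0 = ciphertext = 0x558
s_1 = InvRound(s_0, k_5) = 0x182
s_2 = InvRound(s_1, k_4) = 0x7C2
s_3 = InvRound(s_2, k_3) = 0x3F3
s_4 = InvRound(s_3, k_2) = 0x999
s_5 = InvRound(s_4, k_1) = 0x18B
s_6 = InvRound(s_5, k_0) = 0x2B6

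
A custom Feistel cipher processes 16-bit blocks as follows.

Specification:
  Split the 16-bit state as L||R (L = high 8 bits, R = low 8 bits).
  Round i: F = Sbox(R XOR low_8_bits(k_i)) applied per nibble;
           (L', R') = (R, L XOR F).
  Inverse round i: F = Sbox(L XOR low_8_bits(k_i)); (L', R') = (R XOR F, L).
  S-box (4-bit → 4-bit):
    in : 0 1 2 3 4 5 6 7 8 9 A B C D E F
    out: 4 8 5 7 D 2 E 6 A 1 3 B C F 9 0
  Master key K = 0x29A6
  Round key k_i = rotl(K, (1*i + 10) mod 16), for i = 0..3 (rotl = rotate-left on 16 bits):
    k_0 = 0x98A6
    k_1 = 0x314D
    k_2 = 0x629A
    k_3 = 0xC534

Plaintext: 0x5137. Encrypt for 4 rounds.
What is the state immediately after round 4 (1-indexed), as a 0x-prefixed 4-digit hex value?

0xDDEB

s_0 = plaintext = 0x5137
s_1 = Round(s_0, k_0) = 0x3749
s_2 = Round(s_1, k_1) = 0x497A
s_3 = Round(s_2, k_2) = 0x7ADD
s_4 = Round(s_3, k_3) = 0xDDEB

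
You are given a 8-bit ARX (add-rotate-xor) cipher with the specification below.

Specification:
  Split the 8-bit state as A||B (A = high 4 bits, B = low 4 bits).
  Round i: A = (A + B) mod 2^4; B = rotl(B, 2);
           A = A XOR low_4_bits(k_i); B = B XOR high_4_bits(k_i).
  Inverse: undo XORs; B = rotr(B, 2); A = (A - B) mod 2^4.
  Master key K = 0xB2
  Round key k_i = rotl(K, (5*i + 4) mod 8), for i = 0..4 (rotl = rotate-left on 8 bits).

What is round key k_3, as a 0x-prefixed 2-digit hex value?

K = 0xB2
k_0 = rotl(K, (5*0+4) mod 8) = rotl(K, 4) = 0x2B
k_1 = rotl(K, (5*1+4) mod 8) = rotl(K, 1) = 0x65
k_2 = rotl(K, (5*2+4) mod 8) = rotl(K, 6) = 0xAC
k_3 = rotl(K, (5*3+4) mod 8) = rotl(K, 3) = 0x95

0x95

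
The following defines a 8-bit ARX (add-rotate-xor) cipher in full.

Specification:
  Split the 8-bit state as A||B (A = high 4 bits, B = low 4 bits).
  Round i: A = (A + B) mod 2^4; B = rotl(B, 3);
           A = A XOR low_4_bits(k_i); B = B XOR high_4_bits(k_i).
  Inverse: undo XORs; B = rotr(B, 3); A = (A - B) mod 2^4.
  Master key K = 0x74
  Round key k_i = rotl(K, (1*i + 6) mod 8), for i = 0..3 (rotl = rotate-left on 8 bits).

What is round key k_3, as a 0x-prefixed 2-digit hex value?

K = 0x74
k_0 = rotl(K, (1*0+6) mod 8) = rotl(K, 6) = 0x1D
k_1 = rotl(K, (1*1+6) mod 8) = rotl(K, 7) = 0x3A
k_2 = rotl(K, (1*2+6) mod 8) = rotl(K, 0) = 0x74
k_3 = rotl(K, (1*3+6) mod 8) = rotl(K, 1) = 0xE8

0xE8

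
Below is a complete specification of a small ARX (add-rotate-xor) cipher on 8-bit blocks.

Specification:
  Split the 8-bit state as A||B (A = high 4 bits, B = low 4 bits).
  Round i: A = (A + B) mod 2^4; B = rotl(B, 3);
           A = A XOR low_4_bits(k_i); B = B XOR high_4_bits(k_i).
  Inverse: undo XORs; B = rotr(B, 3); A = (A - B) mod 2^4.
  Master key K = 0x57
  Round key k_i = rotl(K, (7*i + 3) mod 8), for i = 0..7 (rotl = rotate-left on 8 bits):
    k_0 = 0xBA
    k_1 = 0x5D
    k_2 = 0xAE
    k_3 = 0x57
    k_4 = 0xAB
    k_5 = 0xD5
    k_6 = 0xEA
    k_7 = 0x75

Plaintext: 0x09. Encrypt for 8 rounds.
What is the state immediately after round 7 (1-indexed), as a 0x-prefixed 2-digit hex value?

s_0 = plaintext = 0x09
s_1 = Round(s_0, k_0) = 0x37
s_2 = Round(s_1, k_1) = 0x7E
s_3 = Round(s_2, k_2) = 0xBD
s_4 = Round(s_3, k_3) = 0xFB
s_5 = Round(s_4, k_4) = 0x17
s_6 = Round(s_5, k_5) = 0xD6
s_7 = Round(s_6, k_6) = 0x9D
s_8 = Round(s_7, k_7) = 0x39

0x9D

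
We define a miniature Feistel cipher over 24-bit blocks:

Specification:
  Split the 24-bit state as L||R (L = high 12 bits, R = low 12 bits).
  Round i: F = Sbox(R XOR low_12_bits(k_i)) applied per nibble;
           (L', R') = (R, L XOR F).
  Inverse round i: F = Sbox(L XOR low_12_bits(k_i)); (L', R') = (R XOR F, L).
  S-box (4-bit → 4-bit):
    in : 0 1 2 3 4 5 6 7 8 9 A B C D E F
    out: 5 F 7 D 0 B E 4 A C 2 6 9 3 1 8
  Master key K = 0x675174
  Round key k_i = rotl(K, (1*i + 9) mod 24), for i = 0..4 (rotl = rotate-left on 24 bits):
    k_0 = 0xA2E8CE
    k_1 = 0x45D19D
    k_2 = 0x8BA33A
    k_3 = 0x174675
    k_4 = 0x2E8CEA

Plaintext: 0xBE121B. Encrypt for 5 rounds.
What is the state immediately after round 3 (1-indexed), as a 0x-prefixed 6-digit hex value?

0x81FFA1

s_0 = plaintext = 0xBE121B
s_1 = Round(s_0, k_0) = 0x21B9DA
s_2 = Round(s_1, k_1) = 0x9DA81F
s_3 = Round(s_2, k_2) = 0x81FFA1
s_4 = Round(s_3, k_3) = 0xFA142F
s_5 = Round(s_4, k_4) = 0x42F53A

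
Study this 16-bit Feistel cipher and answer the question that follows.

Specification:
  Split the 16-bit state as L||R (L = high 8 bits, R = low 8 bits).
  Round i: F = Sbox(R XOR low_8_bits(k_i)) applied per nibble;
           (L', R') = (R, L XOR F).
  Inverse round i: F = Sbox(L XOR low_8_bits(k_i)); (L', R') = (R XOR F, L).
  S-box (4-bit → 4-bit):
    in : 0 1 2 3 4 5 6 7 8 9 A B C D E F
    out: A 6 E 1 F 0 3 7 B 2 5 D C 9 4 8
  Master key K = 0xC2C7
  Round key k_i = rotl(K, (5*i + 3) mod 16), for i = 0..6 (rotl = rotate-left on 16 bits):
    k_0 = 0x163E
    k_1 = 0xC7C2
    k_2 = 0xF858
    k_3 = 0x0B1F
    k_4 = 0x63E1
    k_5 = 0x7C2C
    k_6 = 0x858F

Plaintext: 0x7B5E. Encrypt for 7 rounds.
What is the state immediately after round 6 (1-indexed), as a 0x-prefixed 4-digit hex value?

s_0 = plaintext = 0x7B5E
s_1 = Round(s_0, k_0) = 0x5E41
s_2 = Round(s_1, k_1) = 0x41EF
s_3 = Round(s_2, k_2) = 0xEF96
s_4 = Round(s_3, k_3) = 0x965D
s_5 = Round(s_4, k_4) = 0x5D4A
s_6 = Round(s_5, k_5) = 0x4A6E
s_7 = Round(s_6, k_6) = 0x6E0C

0x4A6E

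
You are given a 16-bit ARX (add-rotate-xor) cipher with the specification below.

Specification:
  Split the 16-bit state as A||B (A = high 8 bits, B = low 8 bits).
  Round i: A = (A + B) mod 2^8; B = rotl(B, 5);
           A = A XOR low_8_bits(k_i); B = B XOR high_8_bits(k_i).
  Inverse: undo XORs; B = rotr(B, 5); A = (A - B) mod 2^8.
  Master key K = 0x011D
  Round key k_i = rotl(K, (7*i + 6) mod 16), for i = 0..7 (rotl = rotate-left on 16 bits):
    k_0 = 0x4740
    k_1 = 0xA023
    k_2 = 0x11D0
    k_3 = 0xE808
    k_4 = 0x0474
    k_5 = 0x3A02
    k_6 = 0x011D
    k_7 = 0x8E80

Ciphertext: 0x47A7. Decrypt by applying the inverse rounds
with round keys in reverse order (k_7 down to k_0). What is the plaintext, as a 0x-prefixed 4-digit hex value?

s_0 = ciphertext = 0x47A7
s_1 = InvRound(s_0, k_7) = 0x7E49
s_2 = InvRound(s_1, k_6) = 0x2142
s_3 = InvRound(s_2, k_5) = 0x60C3
s_4 = InvRound(s_3, k_4) = 0xD63E
s_5 = InvRound(s_4, k_3) = 0x28B6
s_6 = InvRound(s_5, k_2) = 0xBB3D
s_7 = InvRound(s_6, k_1) = 0xACEC
s_8 = InvRound(s_7, k_0) = 0x8F5D

0x8F5D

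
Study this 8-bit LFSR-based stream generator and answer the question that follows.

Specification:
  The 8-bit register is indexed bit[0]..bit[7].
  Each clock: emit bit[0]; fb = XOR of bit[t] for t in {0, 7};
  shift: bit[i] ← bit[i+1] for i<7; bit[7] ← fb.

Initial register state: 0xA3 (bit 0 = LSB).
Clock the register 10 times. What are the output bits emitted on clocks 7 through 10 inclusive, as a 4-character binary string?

0101

reg_0 = 0xA3
clock 1: out=1, reg = 0x51
clock 2: out=1, reg = 0xA8
clock 3: out=0, reg = 0xD4
clock 4: out=0, reg = 0xEA
clock 5: out=0, reg = 0xF5
clock 6: out=1, reg = 0x7A
clock 7: out=0, reg = 0x3D
clock 8: out=1, reg = 0x9E
clock 9: out=0, reg = 0xCF
clock 10: out=1, reg = 0x67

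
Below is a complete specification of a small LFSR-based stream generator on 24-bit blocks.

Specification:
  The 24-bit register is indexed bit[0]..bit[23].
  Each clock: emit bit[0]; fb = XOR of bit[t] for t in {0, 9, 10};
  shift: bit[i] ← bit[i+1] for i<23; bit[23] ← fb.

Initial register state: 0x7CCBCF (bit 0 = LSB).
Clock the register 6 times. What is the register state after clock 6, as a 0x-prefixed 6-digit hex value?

0x61F32F

reg_0 = 0x7CCBCF
clock 1: out=1, reg = 0x3E65E7
clock 2: out=1, reg = 0x1F32F3
clock 3: out=1, reg = 0x0F9979
clock 4: out=1, reg = 0x87CCBC
clock 5: out=0, reg = 0xC3E65E
clock 6: out=0, reg = 0x61F32F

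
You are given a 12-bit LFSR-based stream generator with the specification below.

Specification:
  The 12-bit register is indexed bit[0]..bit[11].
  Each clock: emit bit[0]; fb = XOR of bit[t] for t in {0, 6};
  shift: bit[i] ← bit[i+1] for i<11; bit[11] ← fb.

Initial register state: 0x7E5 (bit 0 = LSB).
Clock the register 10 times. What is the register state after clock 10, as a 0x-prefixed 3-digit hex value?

0x5E9

reg_0 = 0x7E5
clock 1: out=1, reg = 0x3F2
clock 2: out=0, reg = 0x9F9
clock 3: out=1, reg = 0x4FC
clock 4: out=0, reg = 0xA7E
clock 5: out=0, reg = 0xD3F
clock 6: out=1, reg = 0xE9F
clock 7: out=1, reg = 0xF4F
clock 8: out=1, reg = 0x7A7
clock 9: out=1, reg = 0xBD3
clock 10: out=1, reg = 0x5E9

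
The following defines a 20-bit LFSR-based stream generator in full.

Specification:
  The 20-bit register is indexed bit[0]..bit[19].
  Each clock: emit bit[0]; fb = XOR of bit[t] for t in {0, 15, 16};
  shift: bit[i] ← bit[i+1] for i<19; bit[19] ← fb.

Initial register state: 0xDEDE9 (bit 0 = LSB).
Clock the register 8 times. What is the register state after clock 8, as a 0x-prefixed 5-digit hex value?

reg_0 = 0xDEDE9
clock 1: out=1, reg = 0xEF6F4
clock 2: out=0, reg = 0xF7B7A
clock 3: out=0, reg = 0xFBDBD
clock 4: out=1, reg = 0xFDEDE
clock 5: out=0, reg = 0x7EF6F
clock 6: out=1, reg = 0xBF7B7
clock 7: out=1, reg = 0xDFBDB
clock 8: out=1, reg = 0xEFDED

0xEFDED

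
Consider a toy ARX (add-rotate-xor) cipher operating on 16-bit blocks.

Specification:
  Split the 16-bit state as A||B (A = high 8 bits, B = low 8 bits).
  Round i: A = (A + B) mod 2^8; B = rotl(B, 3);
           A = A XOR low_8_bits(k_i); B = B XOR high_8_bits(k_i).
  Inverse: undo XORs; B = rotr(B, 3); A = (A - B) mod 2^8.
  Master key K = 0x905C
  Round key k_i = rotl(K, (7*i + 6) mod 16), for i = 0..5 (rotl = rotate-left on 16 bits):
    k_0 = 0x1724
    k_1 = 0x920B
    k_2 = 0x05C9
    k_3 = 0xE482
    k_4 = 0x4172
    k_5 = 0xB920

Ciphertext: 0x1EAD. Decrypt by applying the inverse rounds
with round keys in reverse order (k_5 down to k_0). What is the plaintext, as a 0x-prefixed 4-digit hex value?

0xAEE3

s_0 = ciphertext = 0x1EAD
s_1 = InvRound(s_0, k_5) = 0xBC82
s_2 = InvRound(s_1, k_4) = 0x5678
s_3 = InvRound(s_2, k_3) = 0x4193
s_4 = InvRound(s_3, k_2) = 0xB6D2
s_5 = InvRound(s_4, k_1) = 0xB508
s_6 = InvRound(s_5, k_0) = 0xAEE3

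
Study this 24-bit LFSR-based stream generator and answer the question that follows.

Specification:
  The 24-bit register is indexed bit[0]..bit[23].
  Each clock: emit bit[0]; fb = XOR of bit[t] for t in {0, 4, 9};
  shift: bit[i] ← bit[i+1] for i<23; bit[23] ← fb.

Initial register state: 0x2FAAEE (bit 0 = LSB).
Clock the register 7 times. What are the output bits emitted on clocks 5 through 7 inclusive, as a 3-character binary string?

reg_0 = 0x2FAAEE
clock 1: out=0, reg = 0x97D577
clock 2: out=1, reg = 0x4BEABB
clock 3: out=1, reg = 0xA5F55D
clock 4: out=1, reg = 0x52FAAE
clock 5: out=0, reg = 0xA97D57
clock 6: out=1, reg = 0x54BEAB
clock 7: out=1, reg = 0x2A5F55

011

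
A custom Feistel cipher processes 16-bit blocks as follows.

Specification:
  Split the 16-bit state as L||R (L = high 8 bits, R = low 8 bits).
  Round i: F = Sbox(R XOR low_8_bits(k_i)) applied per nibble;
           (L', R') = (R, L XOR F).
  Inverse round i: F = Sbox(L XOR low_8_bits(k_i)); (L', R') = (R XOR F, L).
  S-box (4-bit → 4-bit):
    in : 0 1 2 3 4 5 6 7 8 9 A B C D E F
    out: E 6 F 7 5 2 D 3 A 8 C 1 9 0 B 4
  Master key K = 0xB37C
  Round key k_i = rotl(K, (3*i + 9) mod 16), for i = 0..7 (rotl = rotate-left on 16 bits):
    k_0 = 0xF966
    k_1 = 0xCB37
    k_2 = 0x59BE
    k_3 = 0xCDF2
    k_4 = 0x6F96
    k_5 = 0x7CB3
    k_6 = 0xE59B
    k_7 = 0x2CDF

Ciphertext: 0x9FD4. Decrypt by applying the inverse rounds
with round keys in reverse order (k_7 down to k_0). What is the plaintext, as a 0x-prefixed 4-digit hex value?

0x1A6D

s_0 = ciphertext = 0x9FD4
s_1 = InvRound(s_0, k_7) = 0x8A9F
s_2 = InvRound(s_1, k_6) = 0xF98A
s_3 = InvRound(s_2, k_5) = 0xD6F9
s_4 = InvRound(s_3, k_4) = 0xA7D6
s_5 = InvRound(s_4, k_3) = 0xF4A7
s_6 = InvRound(s_5, k_2) = 0xFBF4
s_7 = InvRound(s_6, k_1) = 0x6DFB
s_8 = InvRound(s_7, k_0) = 0x1A6D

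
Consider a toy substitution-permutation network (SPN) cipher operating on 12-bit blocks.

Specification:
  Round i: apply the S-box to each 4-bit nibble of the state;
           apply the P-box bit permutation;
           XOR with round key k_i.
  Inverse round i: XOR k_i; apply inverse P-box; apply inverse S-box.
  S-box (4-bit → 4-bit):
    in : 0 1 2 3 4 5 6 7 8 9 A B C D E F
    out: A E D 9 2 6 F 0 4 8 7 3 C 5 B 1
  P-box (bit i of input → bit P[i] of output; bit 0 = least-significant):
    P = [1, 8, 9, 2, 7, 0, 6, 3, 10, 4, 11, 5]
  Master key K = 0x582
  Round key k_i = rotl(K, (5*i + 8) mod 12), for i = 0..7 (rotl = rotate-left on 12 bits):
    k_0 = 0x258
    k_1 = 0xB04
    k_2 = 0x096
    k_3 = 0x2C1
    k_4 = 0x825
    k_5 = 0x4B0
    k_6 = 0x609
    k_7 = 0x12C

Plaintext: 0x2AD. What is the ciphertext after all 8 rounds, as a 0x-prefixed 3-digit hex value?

s_0 = plaintext = 0x2AD
s_1 = Round(s_0, k_0) = 0xCBB
s_2 = Round(s_1, k_1) = 0x2A7
s_3 = Round(s_2, k_2) = 0xC77
s_4 = Round(s_3, k_3) = 0xAE1
s_5 = Round(s_4, k_4) = 0x7B8
s_6 = Round(s_5, k_5) = 0x631
s_7 = Round(s_6, k_6) = 0x9B5
s_8 = Round(s_7, k_7) = 0x28D

0x28D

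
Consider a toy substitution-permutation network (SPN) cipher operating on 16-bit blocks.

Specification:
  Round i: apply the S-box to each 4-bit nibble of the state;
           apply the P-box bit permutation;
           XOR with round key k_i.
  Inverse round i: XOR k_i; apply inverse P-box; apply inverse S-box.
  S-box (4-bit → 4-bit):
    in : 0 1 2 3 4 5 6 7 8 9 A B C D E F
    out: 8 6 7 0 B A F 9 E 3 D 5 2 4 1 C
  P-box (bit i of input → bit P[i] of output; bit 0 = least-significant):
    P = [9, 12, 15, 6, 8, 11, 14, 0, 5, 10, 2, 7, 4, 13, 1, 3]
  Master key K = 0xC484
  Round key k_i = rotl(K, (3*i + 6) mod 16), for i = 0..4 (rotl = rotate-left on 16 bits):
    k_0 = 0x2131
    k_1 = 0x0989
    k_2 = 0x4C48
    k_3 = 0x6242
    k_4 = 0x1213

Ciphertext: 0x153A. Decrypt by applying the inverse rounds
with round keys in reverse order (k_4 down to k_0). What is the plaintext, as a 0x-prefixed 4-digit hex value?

0xBD82

s_0 = ciphertext = 0x153A
s_1 = InvRound(s_0, k_4) = 0x097E
s_2 = InvRound(s_1, k_3) = 0x4B2E
s_3 = InvRound(s_2, k_2) = 0xD2E7
s_4 = InvRound(s_3, k_1) = 0xFB26
s_5 = InvRound(s_4, k_0) = 0xBD82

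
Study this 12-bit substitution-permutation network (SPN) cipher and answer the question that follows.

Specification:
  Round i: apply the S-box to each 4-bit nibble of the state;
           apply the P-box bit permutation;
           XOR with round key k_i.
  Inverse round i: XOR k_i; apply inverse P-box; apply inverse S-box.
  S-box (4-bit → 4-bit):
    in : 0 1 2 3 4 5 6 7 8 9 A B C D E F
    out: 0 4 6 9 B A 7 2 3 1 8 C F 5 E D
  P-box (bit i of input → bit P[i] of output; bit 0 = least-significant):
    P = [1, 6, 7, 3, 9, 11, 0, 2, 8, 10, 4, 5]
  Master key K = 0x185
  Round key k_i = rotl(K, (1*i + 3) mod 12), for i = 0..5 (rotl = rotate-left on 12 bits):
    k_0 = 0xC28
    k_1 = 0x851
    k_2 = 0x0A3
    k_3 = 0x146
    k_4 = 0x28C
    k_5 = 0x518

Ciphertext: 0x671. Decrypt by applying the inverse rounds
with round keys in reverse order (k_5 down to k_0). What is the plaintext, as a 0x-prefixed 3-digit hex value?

0xEE8

s_0 = ciphertext = 0x671
s_1 = InvRound(s_0, k_5) = 0x3D5
s_2 = InvRound(s_1, k_4) = 0xD15
s_3 = InvRound(s_2, k_3) = 0x228
s_4 = InvRound(s_3, k_2) = 0x0DF
s_5 = InvRound(s_4, k_1) = 0x05F
s_6 = InvRound(s_5, k_0) = 0xEE8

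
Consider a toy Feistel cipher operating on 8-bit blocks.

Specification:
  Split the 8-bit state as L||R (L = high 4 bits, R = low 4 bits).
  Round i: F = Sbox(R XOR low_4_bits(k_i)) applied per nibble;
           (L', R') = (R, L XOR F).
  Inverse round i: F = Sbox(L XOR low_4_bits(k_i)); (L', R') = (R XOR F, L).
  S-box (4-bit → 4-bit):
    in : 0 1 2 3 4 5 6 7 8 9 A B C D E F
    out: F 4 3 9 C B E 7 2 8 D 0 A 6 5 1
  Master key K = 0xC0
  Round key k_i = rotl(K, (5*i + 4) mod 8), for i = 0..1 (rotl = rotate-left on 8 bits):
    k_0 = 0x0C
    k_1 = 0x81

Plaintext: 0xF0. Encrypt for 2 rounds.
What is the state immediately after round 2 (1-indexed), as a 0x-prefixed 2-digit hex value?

s_0 = plaintext = 0xF0
s_1 = Round(s_0, k_0) = 0x05
s_2 = Round(s_1, k_1) = 0x5C

0x5C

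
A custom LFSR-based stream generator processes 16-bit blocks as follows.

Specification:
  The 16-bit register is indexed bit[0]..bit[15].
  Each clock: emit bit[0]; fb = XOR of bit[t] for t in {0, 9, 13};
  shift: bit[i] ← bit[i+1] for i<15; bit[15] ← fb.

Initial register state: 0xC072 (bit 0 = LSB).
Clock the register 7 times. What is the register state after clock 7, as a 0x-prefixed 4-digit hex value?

reg_0 = 0xC072
clock 1: out=0, reg = 0x6039
clock 2: out=1, reg = 0x301C
clock 3: out=0, reg = 0x980E
clock 4: out=0, reg = 0x4C07
clock 5: out=1, reg = 0xA603
clock 6: out=1, reg = 0xD301
clock 7: out=1, reg = 0x6980

0x6980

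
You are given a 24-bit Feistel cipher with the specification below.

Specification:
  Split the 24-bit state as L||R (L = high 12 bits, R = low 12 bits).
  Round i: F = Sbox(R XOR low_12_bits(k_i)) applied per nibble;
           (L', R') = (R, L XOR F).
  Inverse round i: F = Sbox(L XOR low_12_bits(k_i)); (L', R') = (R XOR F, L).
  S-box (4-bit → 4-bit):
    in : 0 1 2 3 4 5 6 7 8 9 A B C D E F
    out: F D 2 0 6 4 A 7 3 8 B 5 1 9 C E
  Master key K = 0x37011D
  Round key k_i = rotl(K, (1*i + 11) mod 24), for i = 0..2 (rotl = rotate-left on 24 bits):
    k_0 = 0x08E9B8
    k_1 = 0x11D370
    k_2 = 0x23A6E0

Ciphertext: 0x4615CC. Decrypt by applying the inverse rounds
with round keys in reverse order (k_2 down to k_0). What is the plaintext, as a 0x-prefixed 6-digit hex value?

0x23725C

s_0 = ciphertext = 0x4615CC
s_1 = InvRound(s_0, k_2) = 0x7F1461
s_2 = InvRound(s_1, k_1) = 0x25C7F1
s_3 = InvRound(s_2, k_0) = 0x23725C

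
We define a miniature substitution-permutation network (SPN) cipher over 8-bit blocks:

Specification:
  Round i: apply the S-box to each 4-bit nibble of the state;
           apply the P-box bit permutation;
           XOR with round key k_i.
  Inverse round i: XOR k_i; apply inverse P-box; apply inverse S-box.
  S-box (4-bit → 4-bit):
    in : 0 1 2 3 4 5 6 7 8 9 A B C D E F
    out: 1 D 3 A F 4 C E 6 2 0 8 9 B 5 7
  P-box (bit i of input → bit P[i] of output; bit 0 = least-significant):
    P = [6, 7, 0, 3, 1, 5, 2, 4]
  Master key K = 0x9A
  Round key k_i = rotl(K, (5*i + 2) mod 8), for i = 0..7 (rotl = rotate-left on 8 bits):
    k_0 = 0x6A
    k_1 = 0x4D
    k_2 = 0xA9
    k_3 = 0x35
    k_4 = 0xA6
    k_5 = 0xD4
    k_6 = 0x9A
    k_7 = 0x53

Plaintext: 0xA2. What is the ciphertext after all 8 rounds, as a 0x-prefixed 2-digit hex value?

s_0 = plaintext = 0xA2
s_1 = Round(s_0, k_0) = 0xAA
s_2 = Round(s_1, k_1) = 0x4D
s_3 = Round(s_2, k_2) = 0x57
s_4 = Round(s_3, k_3) = 0xB8
s_5 = Round(s_4, k_4) = 0x37
s_6 = Round(s_5, k_5) = 0x6D
s_7 = Round(s_6, k_6) = 0x46
s_8 = Round(s_7, k_7) = 0x6C

0x6C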